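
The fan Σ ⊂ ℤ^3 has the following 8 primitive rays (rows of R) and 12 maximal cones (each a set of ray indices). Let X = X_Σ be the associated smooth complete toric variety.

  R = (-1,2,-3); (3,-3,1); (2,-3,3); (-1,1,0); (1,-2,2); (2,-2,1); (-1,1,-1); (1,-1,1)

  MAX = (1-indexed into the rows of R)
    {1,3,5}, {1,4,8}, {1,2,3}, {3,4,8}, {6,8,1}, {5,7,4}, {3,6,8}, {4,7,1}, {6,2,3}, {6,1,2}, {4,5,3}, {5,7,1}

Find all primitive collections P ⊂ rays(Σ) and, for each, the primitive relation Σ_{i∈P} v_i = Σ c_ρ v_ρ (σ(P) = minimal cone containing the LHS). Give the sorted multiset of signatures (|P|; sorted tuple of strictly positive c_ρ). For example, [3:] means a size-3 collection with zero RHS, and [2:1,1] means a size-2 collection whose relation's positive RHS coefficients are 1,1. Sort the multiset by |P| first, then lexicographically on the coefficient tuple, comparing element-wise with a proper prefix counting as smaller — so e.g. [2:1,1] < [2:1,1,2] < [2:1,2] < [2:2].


Minimal non-faces — 14 found among 8 rays, 12 max cones:

  {7,8}:  v_{7} + v_{8} = 0 — sig = [2:]
  {2,4}:  v_{2} + v_{4} = v_{6} — sig = [2:1]
  {3,7}:  v_{3} + v_{7} = v_{5} — sig = [2:1]
  {4,6}:  v_{4} + v_{6} = v_{8} — sig = [2:1]
  {5,8}:  v_{5} + v_{8} = v_{3} — sig = [2:1]
  {6,7}:  v_{6} + v_{7} = v_{1} + v_{3} — sig = [2:1,1]
  {5,6}:  v_{5} + v_{6} = v_{1} + 2·v_{3} — sig = [2:1,2]
  {2,8}:  v_{2} + v_{8} = 2·v_{6} — sig = [2:2]
  {2,7}:  v_{2} + v_{7} = 2·v_{1} + 2·v_{3} — sig = [2:2,2]
  {2,5}:  v_{2} + v_{5} = 2·v_{1} + 3·v_{3} — sig = [2:2,3]
  {1,3,4}:  v_{1} + v_{3} + v_{4} = 0 — sig = [3:]
  {1,3,6}:  v_{1} + v_{3} + v_{6} = v_{2} — sig = [3:1]
  {1,3,8}:  v_{1} + v_{3} + v_{8} = v_{6} — sig = [3:1]
  {1,4,5}:  v_{1} + v_{4} + v_{5} = v_{7} — sig = [3:1]

so the primitive-relation signature multiset is
{ [2:],  [2:1] ×4,  [2:1,1],  [2:1,2],  [2:2],  [2:2,2],  [2:2,3],  [3:],  [3:1] ×3 }


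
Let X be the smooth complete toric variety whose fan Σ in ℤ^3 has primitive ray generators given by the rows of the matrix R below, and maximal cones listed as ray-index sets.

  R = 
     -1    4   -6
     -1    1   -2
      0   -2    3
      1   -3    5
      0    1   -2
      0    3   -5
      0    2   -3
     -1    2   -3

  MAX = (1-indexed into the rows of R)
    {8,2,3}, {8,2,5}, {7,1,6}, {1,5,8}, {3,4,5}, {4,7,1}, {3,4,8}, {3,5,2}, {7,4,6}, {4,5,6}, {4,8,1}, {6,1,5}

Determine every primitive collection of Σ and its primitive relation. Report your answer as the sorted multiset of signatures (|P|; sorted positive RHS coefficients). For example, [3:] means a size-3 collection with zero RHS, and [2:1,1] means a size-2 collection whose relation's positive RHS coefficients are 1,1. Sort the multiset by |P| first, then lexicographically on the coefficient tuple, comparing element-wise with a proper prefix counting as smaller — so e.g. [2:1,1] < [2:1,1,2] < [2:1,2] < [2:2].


|primitive collections| = 14. Relations:

  P={3,7}:  v_{3} + v_{7} = 0  ⟹  sig = [2:]
  P={1,3}:  v_{1} + v_{3} = v_{8}  ⟹  sig = [2:1]
  P={2,4}:  v_{2} + v_{4} = v_{3}  ⟹  sig = [2:1]
  P={3,6}:  v_{3} + v_{6} = v_{5}  ⟹  sig = [2:1]
  P={5,7}:  v_{5} + v_{7} = v_{6}  ⟹  sig = [2:1]
  P={7,8}:  v_{7} + v_{8} = v_{1}  ⟹  sig = [2:1]
  P={2,7}:  v_{2} + v_{7} = v_{5} + v_{8}  ⟹  sig = [2:1,1]
  P={6,8}:  v_{6} + v_{8} = v_{1} + v_{5}  ⟹  sig = [2:1,1]
  P={1,2}:  v_{1} + v_{2} = v_{5} + 2·v_{8}  ⟹  sig = [2:1,2]
  P={2,6}:  v_{2} + v_{6} = 2·v_{5} + v_{8}  ⟹  sig = [2:1,2]
  P={4,5,8}:  v_{4} + v_{5} + v_{8} = 0  ⟹  sig = [3:]
  P={1,4,5}:  v_{1} + v_{4} + v_{5} = v_{7}  ⟹  sig = [3:1]
  P={3,5,8}:  v_{3} + v_{5} + v_{8} = v_{2}  ⟹  sig = [3:1]
  P={1,4,6}:  v_{1} + v_{4} + v_{6} = 2·v_{7}  ⟹  sig = [3:2]

Sorted signature multiset PRS(X):
{ [2:],  [2:1] ×5,  [2:1,1] ×2,  [2:1,2] ×2,  [3:],  [3:1] ×2,  [3:2] }


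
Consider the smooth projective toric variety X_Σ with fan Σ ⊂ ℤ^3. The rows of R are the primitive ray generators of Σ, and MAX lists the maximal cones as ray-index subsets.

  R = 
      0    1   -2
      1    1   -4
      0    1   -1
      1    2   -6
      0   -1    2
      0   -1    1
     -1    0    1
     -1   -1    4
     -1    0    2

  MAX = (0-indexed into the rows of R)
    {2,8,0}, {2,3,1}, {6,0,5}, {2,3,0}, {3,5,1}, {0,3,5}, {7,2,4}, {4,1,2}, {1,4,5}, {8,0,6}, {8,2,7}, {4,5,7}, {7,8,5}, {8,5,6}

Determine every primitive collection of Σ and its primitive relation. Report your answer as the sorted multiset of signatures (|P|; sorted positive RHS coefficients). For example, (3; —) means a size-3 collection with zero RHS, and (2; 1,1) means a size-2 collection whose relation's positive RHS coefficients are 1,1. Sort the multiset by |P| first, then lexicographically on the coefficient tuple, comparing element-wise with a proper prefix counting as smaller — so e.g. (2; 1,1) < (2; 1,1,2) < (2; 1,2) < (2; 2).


Minimal non-faces — 16 found among 9 rays, 14 max cones:

  {0,4}:  v_{0} + v_{4} = 0  ⟹  sig = (2; —)
  {1,7}:  v_{1} + v_{7} = 0  ⟹  sig = (2; —)
  {2,5}:  v_{2} + v_{5} = 0  ⟹  sig = (2; —)
  {0,1}:  v_{0} + v_{1} = v_{3}  ⟹  sig = (2; 1)
  {0,7}:  v_{0} + v_{7} = v_{8}  ⟹  sig = (2; 1)
  {1,8}:  v_{1} + v_{8} = v_{0}  ⟹  sig = (2; 1)
  {3,4}:  v_{3} + v_{4} = v_{1}  ⟹  sig = (2; 1)
  {3,7}:  v_{3} + v_{7} = v_{0}  ⟹  sig = (2; 1)
  {4,8}:  v_{4} + v_{8} = v_{7}  ⟹  sig = (2; 1)
  {2,6}:  v_{2} + v_{6} = v_{0} + v_{8}  ⟹  sig = (2; 1,1)
  {4,6}:  v_{4} + v_{6} = v_{5} + v_{8}  ⟹  sig = (2; 1,1)
  {1,6}:  v_{1} + v_{6} = 2·v_{0} + v_{5}  ⟹  sig = (2; 1,2)
  {6,7}:  v_{6} + v_{7} = v_{5} + 2·v_{8}  ⟹  sig = (2; 1,2)
  {3,6}:  v_{3} + v_{6} = 3·v_{0} + v_{5}  ⟹  sig = (2; 1,3)
  {3,8}:  v_{3} + v_{8} = 2·v_{0}  ⟹  sig = (2; 2)
  {0,5,8}:  v_{0} + v_{5} + v_{8} = v_{6}  ⟹  sig = (3; 1)

Sorted signature multiset PRS(X):
{ (2; —) ×3,  (2; 1) ×6,  (2; 1,1) ×2,  (2; 1,2) ×2,  (2; 1,3),  (2; 2),  (3; 1) }


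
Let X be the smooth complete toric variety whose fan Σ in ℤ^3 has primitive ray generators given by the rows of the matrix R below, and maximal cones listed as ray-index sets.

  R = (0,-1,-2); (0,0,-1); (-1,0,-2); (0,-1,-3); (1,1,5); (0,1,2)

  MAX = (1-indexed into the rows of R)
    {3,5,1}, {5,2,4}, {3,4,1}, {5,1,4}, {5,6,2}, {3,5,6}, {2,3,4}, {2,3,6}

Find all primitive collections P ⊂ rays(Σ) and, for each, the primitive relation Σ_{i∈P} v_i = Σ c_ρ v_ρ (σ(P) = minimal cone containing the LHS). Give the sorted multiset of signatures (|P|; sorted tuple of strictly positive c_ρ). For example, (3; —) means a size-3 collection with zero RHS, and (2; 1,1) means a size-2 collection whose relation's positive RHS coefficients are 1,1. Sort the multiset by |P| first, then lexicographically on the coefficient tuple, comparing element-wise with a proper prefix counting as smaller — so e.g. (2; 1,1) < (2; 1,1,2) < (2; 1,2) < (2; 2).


5 collections generate NE(X_Σ); each relation:

  P = {1,6}:  v_{1} + v_{6} = 0 ; sig = (2; —)
  P = {1,2}:  v_{1} + v_{2} = v_{4} ; sig = (2; 1)
  P = {4,6}:  v_{4} + v_{6} = v_{2} ; sig = (2; 1)
  P = {3,4,5}:  v_{3} + v_{4} + v_{5} = 0 ; sig = (3; —)
  P = {2,3,5}:  v_{2} + v_{3} + v_{5} = v_{6} ; sig = (3; 1)

Signatures (|P|; sorted positive RHS coefficients), sorted:
    (2; —)
    (2; 1)
    (2; 1)
    (3; —)
    (3; 1)


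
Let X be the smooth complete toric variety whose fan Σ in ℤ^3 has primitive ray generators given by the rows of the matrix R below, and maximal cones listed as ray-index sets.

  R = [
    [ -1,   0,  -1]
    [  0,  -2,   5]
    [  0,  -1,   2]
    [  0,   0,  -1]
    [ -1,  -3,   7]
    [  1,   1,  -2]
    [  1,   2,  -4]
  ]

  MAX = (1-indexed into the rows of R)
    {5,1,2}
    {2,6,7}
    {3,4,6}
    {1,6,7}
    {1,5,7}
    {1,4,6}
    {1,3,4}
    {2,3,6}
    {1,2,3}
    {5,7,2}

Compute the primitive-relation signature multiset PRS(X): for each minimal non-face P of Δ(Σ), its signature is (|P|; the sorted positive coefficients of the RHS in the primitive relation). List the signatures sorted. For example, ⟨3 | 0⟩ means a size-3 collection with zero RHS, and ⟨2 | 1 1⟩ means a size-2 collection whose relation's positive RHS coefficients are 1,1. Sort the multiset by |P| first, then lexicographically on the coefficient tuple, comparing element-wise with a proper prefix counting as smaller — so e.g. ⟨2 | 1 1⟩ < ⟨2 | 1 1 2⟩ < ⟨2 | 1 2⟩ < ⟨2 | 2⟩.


Σ has 9 primitive collections:

  P = {3,7}:  v_{3} + v_{7} = v_{6}  →  sig = ⟨2 | 1⟩
  P = {5,6}:  v_{5} + v_{6} = v_{2}  →  sig = ⟨2 | 1⟩
  P = {4,5}:  v_{4} + v_{5} = v_{1} + v_{2} + v_{3}  →  sig = ⟨2 | 1 1 1⟩
  P = {3,5}:  v_{3} + v_{5} = v_{1} + 2·v_{2}  →  sig = ⟨2 | 1 2⟩
  P = {4,7}:  v_{4} + v_{7} = v_{1} + 2·v_{6}  →  sig = ⟨2 | 1 2⟩
  P = {2,4}:  v_{2} + v_{4} = 2·v_{3}  →  sig = ⟨2 | 2⟩
  P = {1,2,7}:  v_{1} + v_{2} + v_{7} = 0  →  sig = ⟨3 | 0⟩
  P = {1,2,6}:  v_{1} + v_{2} + v_{6} = v_{3}  →  sig = ⟨3 | 1⟩
  P = {1,3,6}:  v_{1} + v_{3} + v_{6} = v_{4}  →  sig = ⟨3 | 1⟩

Sorted signature multiset PRS(X):
    ⟨2 | 1⟩
    ⟨2 | 1⟩
    ⟨2 | 1 1 1⟩
    ⟨2 | 1 2⟩
    ⟨2 | 1 2⟩
    ⟨2 | 2⟩
    ⟨3 | 0⟩
    ⟨3 | 1⟩
    ⟨3 | 1⟩


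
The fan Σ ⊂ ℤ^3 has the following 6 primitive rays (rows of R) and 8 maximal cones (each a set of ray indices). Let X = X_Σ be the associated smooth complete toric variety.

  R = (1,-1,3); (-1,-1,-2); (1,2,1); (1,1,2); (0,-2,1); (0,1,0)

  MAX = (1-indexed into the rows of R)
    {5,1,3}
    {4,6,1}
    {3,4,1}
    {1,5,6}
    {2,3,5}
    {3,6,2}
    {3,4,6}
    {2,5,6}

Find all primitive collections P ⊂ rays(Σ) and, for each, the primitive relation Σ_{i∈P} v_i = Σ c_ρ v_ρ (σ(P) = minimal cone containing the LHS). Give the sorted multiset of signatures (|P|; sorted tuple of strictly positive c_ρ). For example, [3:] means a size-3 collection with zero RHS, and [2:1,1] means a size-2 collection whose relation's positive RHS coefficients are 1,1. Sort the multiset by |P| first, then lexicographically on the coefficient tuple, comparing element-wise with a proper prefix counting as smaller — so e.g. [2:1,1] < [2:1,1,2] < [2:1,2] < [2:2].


5 collections generate NE(X_Σ); each relation:

  • {2,4}:  v_{2} + v_{4} = 0  →  sig = [2:]
  • {1,2}:  v_{1} + v_{2} = v_{5}  →  sig = [2:1]
  • {4,5}:  v_{4} + v_{5} = v_{1}  →  sig = [2:1]
  • {3,5,6}:  v_{3} + v_{5} + v_{6} = v_{4}  →  sig = [3:1]
  • {1,3,6}:  v_{1} + v_{3} + v_{6} = 2·v_{4}  →  sig = [3:2]

so the primitive-relation signature multiset is
[[2:], [2:1], [2:1], [3:1], [3:2]]


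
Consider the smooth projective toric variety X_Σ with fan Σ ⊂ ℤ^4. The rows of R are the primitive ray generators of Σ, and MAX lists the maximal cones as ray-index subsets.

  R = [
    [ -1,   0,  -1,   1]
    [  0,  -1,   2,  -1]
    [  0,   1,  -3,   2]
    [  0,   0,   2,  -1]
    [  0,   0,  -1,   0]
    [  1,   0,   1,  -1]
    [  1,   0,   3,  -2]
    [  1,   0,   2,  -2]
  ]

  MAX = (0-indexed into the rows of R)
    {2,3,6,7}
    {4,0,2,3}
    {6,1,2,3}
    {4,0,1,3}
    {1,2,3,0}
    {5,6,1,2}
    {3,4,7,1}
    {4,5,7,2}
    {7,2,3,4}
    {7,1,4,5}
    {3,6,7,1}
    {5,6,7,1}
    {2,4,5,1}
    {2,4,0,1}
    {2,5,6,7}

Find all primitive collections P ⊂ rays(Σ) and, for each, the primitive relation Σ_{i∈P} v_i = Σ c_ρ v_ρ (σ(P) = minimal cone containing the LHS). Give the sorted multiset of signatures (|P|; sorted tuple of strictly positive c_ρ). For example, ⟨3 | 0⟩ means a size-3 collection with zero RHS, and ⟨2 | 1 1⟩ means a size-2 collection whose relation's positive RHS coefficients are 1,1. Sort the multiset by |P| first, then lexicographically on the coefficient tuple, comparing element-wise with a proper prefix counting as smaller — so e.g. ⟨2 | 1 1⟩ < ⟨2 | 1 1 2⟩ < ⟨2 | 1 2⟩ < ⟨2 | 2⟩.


|primitive collections| = 7. Relations:

  P = {0,5}:  v_{0} + v_{5} = 0  so sig = ⟨2 | 0⟩
  P = {0,6}:  v_{0} + v_{6} = v_{3}  so sig = ⟨2 | 1⟩
  P = {3,5}:  v_{3} + v_{5} = v_{6}  so sig = ⟨2 | 1⟩
  P = {4,6}:  v_{4} + v_{6} = v_{7}  so sig = ⟨2 | 1⟩
  P = {0,7}:  v_{0} + v_{7} = v_{3} + v_{4}  so sig = ⟨2 | 1 1⟩
  P = {1,2,7}:  v_{1} + v_{2} + v_{7} = v_{5}  so sig = ⟨3 | 1⟩
  P = {1,2,3,4}:  v_{1} + v_{2} + v_{3} + v_{4} = 0  so sig = ⟨4 | 0⟩

Sorted signature multiset PRS(X):
[⟨2 | 0⟩, ⟨2 | 1⟩, ⟨2 | 1⟩, ⟨2 | 1⟩, ⟨2 | 1 1⟩, ⟨3 | 1⟩, ⟨4 | 0⟩]


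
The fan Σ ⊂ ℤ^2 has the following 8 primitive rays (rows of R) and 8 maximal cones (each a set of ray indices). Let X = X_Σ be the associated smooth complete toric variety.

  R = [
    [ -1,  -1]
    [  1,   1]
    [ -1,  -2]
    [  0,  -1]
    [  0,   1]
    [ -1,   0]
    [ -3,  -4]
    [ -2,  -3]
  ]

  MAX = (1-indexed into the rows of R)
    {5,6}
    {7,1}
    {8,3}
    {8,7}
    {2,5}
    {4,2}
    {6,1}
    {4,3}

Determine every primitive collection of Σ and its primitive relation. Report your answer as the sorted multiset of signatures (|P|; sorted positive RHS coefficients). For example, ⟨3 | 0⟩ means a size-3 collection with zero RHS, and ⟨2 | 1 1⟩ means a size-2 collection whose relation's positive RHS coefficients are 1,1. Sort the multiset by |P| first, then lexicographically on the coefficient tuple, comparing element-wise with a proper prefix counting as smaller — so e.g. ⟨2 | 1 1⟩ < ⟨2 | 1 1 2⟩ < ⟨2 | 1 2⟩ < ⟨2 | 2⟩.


Σ has 20 primitive collections:

  P = {1,2}:  v_{1} + v_{2} = 0  so sig = ⟨2 | 0⟩
  P = {4,5}:  v_{4} + v_{5} = 0  so sig = ⟨2 | 0⟩
  P = {1,3}:  v_{1} + v_{3} = v_{8}  so sig = ⟨2 | 1⟩
  P = {1,4}:  v_{1} + v_{4} = v_{3}  so sig = ⟨2 | 1⟩
  P = {1,5}:  v_{1} + v_{5} = v_{6}  so sig = ⟨2 | 1⟩
  P = {1,8}:  v_{1} + v_{8} = v_{7}  so sig = ⟨2 | 1⟩
  P = {2,3}:  v_{2} + v_{3} = v_{4}  so sig = ⟨2 | 1⟩
  P = {2,6}:  v_{2} + v_{6} = v_{5}  so sig = ⟨2 | 1⟩
  P = {2,7}:  v_{2} + v_{7} = v_{8}  so sig = ⟨2 | 1⟩
  P = {2,8}:  v_{2} + v_{8} = v_{3}  so sig = ⟨2 | 1⟩
  P = {3,5}:  v_{3} + v_{5} = v_{1}  so sig = ⟨2 | 1⟩
  P = {4,6}:  v_{4} + v_{6} = v_{1}  so sig = ⟨2 | 1⟩
  P = {4,7}:  v_{4} + v_{7} = v_{3} + v_{8}  so sig = ⟨2 | 1 1⟩
  P = {3,6}:  v_{3} + v_{6} = 2·v_{1}  so sig = ⟨2 | 2⟩
  P = {3,7}:  v_{3} + v_{7} = 2·v_{8}  so sig = ⟨2 | 2⟩
  P = {4,8}:  v_{4} + v_{8} = 2·v_{3}  so sig = ⟨2 | 2⟩
  P = {5,8}:  v_{5} + v_{8} = 2·v_{1}  so sig = ⟨2 | 2⟩
  P = {5,7}:  v_{5} + v_{7} = 3·v_{1}  so sig = ⟨2 | 3⟩
  P = {6,8}:  v_{6} + v_{8} = 3·v_{1}  so sig = ⟨2 | 3⟩
  P = {6,7}:  v_{6} + v_{7} = 4·v_{1}  so sig = ⟨2 | 4⟩

Signatures (|P|; sorted positive RHS coefficients), sorted:
    |P|=2: 20 collections, coeffs (), (), (1), (1), (1), (1), (1), (1), (1), (1), (1), (1), (1,1), (2), (2), (2), (2), (3), (3), (4)


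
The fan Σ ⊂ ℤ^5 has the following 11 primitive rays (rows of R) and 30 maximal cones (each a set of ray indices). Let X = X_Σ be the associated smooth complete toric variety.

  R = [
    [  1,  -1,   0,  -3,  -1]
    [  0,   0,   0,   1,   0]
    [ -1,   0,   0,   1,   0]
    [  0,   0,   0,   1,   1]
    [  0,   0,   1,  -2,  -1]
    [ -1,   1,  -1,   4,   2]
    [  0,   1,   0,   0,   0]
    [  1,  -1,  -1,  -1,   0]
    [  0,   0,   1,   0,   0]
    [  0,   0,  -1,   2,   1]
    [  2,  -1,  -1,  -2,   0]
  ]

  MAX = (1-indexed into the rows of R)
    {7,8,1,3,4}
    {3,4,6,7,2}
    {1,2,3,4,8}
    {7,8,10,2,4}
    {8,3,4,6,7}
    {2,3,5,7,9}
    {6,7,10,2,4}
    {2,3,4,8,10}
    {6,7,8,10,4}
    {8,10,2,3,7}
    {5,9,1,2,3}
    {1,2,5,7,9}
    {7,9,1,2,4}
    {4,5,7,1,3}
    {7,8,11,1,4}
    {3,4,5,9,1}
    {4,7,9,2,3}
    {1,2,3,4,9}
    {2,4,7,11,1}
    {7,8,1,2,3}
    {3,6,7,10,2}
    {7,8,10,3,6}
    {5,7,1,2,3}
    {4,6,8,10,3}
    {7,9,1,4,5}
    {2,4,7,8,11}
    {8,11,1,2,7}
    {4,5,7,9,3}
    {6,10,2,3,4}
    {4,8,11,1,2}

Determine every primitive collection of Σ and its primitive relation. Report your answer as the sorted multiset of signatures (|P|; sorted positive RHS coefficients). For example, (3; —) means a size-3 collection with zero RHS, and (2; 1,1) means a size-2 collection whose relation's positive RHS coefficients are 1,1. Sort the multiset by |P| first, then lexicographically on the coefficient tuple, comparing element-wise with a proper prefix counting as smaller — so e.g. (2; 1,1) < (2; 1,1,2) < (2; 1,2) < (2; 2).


Δ(Σ) — 11 vertices, 20 min non-faces:

  {5,10}:  v_{5} + v_{10} = 0  ⟹  sig = (2; —)
  {1,10}:  v_{1} + v_{10} = v_{8}  ⟹  sig = (2; 1)
  {3,11}:  v_{3} + v_{11} = v_{8}  ⟹  sig = (2; 1)
  {5,8}:  v_{5} + v_{8} = v_{1}  ⟹  sig = (2; 1)
  {9,10}:  v_{9} + v_{10} = v_{2} + v_{4}  ⟹  sig = (2; 1,1)
  {5,6}:  v_{5} + v_{6} = v_{3} + v_{4} + v_{7}  ⟹  sig = (2; 1,1,1)
  {8,9}:  v_{8} + v_{9} = v_{1} + v_{2} + v_{4}  ⟹  sig = (2; 1,1,1)
  {1,6}:  v_{1} + v_{6} = v_{3} + v_{4} + v_{7} + v_{8}  ⟹  sig = (2; 1,1,1,1)
  {6,11}:  v_{6} + v_{11} = v_{4} + v_{7} + v_{8} + v_{10}  ⟹  sig = (2; 1,1,1,1)
  {5,11}:  v_{5} + v_{11} = 2·v_{1} + v_{2} + v_{4} + v_{7}  ⟹  sig = (2; 1,1,1,2)
  {6,9}:  v_{6} + v_{9} = v_{2} + v_{3} + 2·v_{4} + v_{7}  ⟹  sig = (2; 1,1,1,2)
  {10,11}:  v_{10} + v_{11} = v_{2} + v_{4} + v_{7} + 2·v_{8}  ⟹  sig = (2; 1,1,1,2)
  {9,11}:  v_{9} + v_{11} = 2·v_{1} + 2·v_{2} + 2·v_{4} + v_{7}  ⟹  sig = (2; 1,2,2,2)
  {2,4,5}:  v_{2} + v_{4} + v_{5} = v_{9}  ⟹  sig = (3; 1)
  {2,6,8}:  v_{2} + v_{6} + v_{8} = 2·v_{10}  ⟹  sig = (3; 2)
  {1,3,7,9}:  v_{1} + v_{3} + v_{7} + v_{9} = v_{5}  ⟹  sig = (4; 1)
  {3,4,7,10}:  v_{3} + v_{4} + v_{7} + v_{10} = v_{6}  ⟹  sig = (4; 1)
  {1,2,3,4,7}:  v_{1} + v_{2} + v_{3} + v_{4} + v_{7} = 0  ⟹  sig = (5; —)
  {1,2,4,7,8}:  v_{1} + v_{2} + v_{4} + v_{7} + v_{8} = v_{11}  ⟹  sig = (5; 1)
  {2,3,4,7,8}:  v_{2} + v_{3} + v_{4} + v_{7} + v_{8} = v_{10}  ⟹  sig = (5; 1)

Hence PRS(X_Σ) =
{ (2; —),  (2; 1) ×3,  (2; 1,1),  (2; 1,1,1) ×2,  (2; 1,1,1,1) ×2,  (2; 1,1,1,2) ×3,  (2; 1,2,2,2),  (3; 1),  (3; 2),  (4; 1) ×2,  (5; —),  (5; 1) ×2 }


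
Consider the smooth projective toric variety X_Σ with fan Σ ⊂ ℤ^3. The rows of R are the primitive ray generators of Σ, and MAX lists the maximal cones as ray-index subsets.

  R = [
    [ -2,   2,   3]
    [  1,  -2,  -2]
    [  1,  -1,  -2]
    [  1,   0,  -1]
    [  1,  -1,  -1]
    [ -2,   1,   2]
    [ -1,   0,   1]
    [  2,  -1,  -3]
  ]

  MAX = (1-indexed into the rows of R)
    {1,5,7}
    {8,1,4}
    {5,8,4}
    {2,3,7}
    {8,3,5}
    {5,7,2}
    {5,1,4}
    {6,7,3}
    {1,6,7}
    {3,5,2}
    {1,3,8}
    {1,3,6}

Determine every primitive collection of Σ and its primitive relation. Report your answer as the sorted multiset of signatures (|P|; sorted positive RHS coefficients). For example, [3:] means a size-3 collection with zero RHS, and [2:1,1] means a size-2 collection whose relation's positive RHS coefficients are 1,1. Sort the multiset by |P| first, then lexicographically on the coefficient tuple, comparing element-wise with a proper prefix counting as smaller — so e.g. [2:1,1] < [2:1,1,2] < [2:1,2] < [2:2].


14 minimal non-faces of Δ(Σ) (on 8 rays):

  • {4,7}:  v_{4} + v_{7} = 0  so sig = [2:]
  • {1,2}:  v_{1} + v_{2} = v_{7}  so sig = [2:1]
  • {3,4}:  v_{3} + v_{4} = v_{8}  so sig = [2:1]
  • {5,6}:  v_{5} + v_{6} = v_{7}  so sig = [2:1]
  • {7,8}:  v_{7} + v_{8} = v_{3}  so sig = [2:1]
  • {2,4}:  v_{2} + v_{4} = v_{3} + v_{5}  so sig = [2:1,1]
  • {4,6}:  v_{4} + v_{6} = v_{1} + v_{3}  so sig = [2:1,1]
  • {2,6}:  v_{2} + v_{6} = v_{3} + 2·v_{7}  so sig = [2:1,2]
  • {2,8}:  v_{2} + v_{8} = 2·v_{3} + v_{5}  so sig = [2:1,2]
  • {6,8}:  v_{6} + v_{8} = v_{1} + 2·v_{3}  so sig = [2:1,2]
  • {1,3,5}:  v_{1} + v_{3} + v_{5} = 0  so sig = [3:]
  • {1,3,7}:  v_{1} + v_{3} + v_{7} = v_{6}  so sig = [3:1]
  • {1,5,8}:  v_{1} + v_{5} + v_{8} = v_{4}  so sig = [3:1]
  • {3,5,7}:  v_{3} + v_{5} + v_{7} = v_{2}  so sig = [3:1]

Hence PRS(X_Σ) =
{ [2:],  [2:1] ×4,  [2:1,1] ×2,  [2:1,2] ×3,  [3:],  [3:1] ×3 }


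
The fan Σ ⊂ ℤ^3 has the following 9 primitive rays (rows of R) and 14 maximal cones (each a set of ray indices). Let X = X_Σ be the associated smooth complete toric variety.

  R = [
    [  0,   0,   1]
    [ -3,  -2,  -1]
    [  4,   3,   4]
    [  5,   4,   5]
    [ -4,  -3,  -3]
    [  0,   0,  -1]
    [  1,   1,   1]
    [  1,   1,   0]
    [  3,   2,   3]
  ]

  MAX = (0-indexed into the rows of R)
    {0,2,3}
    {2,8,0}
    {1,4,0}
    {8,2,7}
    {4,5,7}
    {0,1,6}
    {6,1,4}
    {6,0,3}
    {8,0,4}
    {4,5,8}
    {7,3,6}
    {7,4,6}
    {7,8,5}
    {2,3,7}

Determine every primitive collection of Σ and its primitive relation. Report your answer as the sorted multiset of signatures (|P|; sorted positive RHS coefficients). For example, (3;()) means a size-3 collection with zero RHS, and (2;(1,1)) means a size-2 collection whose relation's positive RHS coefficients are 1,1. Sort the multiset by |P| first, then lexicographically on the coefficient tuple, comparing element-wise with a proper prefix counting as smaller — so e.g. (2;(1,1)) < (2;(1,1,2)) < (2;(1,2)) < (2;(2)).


The 17 primitive collections of Σ (r=9, n=3):

  P = {0,5}:  v_{0} + v_{5} = 0 — sig = (2;())
  P = {0,7}:  v_{0} + v_{7} = v_{6} — sig = (2;(1))
  P = {2,4}:  v_{2} + v_{4} = v_{0} — sig = (2;(1))
  P = {2,6}:  v_{2} + v_{6} = v_{3} — sig = (2;(1))
  P = {5,6}:  v_{5} + v_{6} = v_{7} — sig = (2;(1))
  P = {6,8}:  v_{6} + v_{8} = v_{2} — sig = (2;(1))
  P = {1,5}:  v_{1} + v_{5} = v_{4} + v_{6} — sig = (2;(1,1))
  P = {2,5}:  v_{2} + v_{5} = v_{7} + v_{8} — sig = (2;(1,1))
  P = {3,4}:  v_{3} + v_{4} = v_{0} + v_{6} — sig = (2;(1,1))
  P = {3,5}:  v_{3} + v_{5} = v_{2} + v_{7} — sig = (2;(1,1))
  P = {1,2}:  v_{1} + v_{2} = 2·v_{0} + v_{6} — sig = (2;(1,2))
  P = {1,7}:  v_{1} + v_{7} = v_{4} + 2·v_{6} — sig = (2;(1,2))
  P = {1,8}:  v_{1} + v_{8} = 2·v_{0} — sig = (2;(2))
  P = {3,8}:  v_{3} + v_{8} = 2·v_{2} — sig = (2;(2))
  P = {1,3}:  v_{1} + v_{3} = 2·v_{0} + 2·v_{6} — sig = (2;(2,2))
  P = {4,7,8}:  v_{4} + v_{7} + v_{8} = 0 — sig = (3;())
  P = {0,4,6}:  v_{0} + v_{4} + v_{6} = v_{1} — sig = (3;(1))

so the primitive-relation signature multiset is
{ (2;()),  (2;(1)) ×5,  (2;(1,1)) ×4,  (2;(1,2)) ×2,  (2;(2)) ×2,  (2;(2,2)),  (3;()),  (3;(1)) }


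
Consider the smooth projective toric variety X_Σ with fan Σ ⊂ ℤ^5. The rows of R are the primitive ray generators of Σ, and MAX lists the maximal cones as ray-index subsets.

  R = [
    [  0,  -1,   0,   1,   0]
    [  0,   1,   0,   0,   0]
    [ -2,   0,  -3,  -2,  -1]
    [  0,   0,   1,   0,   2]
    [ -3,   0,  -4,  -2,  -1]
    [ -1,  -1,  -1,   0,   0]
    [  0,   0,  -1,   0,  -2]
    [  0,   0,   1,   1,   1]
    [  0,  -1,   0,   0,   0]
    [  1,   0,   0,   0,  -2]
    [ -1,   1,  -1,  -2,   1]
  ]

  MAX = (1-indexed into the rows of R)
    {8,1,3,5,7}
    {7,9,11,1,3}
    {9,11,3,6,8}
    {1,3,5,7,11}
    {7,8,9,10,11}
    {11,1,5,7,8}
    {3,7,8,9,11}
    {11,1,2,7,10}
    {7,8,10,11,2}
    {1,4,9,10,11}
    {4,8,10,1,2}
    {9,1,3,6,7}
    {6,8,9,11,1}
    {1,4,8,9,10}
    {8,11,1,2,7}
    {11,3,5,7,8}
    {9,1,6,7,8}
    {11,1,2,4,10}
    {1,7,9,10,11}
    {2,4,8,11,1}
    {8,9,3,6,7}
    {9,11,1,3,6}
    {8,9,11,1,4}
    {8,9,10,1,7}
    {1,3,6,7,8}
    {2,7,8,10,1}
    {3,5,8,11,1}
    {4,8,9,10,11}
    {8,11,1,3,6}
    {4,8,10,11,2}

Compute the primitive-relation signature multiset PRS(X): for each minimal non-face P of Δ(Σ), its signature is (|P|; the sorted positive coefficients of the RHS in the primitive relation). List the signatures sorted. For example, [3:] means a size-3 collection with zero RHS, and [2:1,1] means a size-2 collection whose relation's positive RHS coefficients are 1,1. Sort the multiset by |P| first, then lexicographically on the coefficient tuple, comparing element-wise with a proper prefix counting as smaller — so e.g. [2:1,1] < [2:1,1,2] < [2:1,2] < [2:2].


|primitive collections| = 18. Relations:

  {2,9}:  v_{2} + v_{9} = 0  ⟹  sig = [2:]
  {4,7}:  v_{4} + v_{7} = 0  ⟹  sig = [2:]
  {3,4}:  v_{3} + v_{4} = v_{6} + v_{11}  ⟹  sig = [2:1,1]
  {5,9}:  v_{5} + v_{9} = v_{3} + v_{6}  ⟹  sig = [2:1,1]
  {5,10}:  v_{5} + v_{10} = v_{3} + v_{7}  ⟹  sig = [2:1,1]
  {6,10}:  v_{6} + v_{10} = v_{7} + v_{9}  ⟹  sig = [2:1,1]
  {2,6}:  v_{2} + v_{6} = v_{1} + v_{7} + v_{8} + v_{11}  ⟹  sig = [2:1,1,1,1]
  {4,5}:  v_{4} + v_{5} = v_{1} + v_{3} + v_{8} + v_{11}  ⟹  sig = [2:1,1,1,1]
  {4,6}:  v_{4} + v_{6} = v_{1} + v_{8} + v_{9} + v_{11}  ⟹  sig = [2:1,1,1,1]
  {3,10}:  v_{3} + v_{10} = 2·v_{7} + v_{9} + v_{11}  ⟹  sig = [2:1,1,2]
  {5,6}:  v_{5} + v_{6} = v_{1} + 2·v_{3} + v_{8}  ⟹  sig = [2:1,1,2]
  {2,3}:  v_{2} + v_{3} = v_{1} + 2·v_{7} + v_{8} + 2·v_{11}  ⟹  sig = [2:1,1,2,2]
  {2,5}:  v_{2} + v_{5} = 2·v_{1} + 3·v_{7} + 2·v_{8} + 3·v_{11}  ⟹  sig = [2:2,2,3,3]
  {6,7,11}:  v_{6} + v_{7} + v_{11} = v_{3}  ⟹  sig = [3:1]
  {1,8,10,11}:  v_{1} + v_{8} + v_{10} + v_{11} = 0  ⟹  sig = [4:]
  {1,3,8,9}:  v_{1} + v_{3} + v_{8} + v_{9} = 2·v_{6}  ⟹  sig = [4:2]
  {1,3,7,8,11}:  v_{1} + v_{3} + v_{7} + v_{8} + v_{11} = v_{5}  ⟹  sig = [5:1]
  {1,7,8,9,11}:  v_{1} + v_{7} + v_{8} + v_{9} + v_{11} = v_{6}  ⟹  sig = [5:1]

Signatures (|P|; sorted positive RHS coefficients), sorted:
{ [2:] ×2,  [2:1,1] ×4,  [2:1,1,1,1] ×3,  [2:1,1,2] ×2,  [2:1,1,2,2],  [2:2,2,3,3],  [3:1],  [4:],  [4:2],  [5:1] ×2 }


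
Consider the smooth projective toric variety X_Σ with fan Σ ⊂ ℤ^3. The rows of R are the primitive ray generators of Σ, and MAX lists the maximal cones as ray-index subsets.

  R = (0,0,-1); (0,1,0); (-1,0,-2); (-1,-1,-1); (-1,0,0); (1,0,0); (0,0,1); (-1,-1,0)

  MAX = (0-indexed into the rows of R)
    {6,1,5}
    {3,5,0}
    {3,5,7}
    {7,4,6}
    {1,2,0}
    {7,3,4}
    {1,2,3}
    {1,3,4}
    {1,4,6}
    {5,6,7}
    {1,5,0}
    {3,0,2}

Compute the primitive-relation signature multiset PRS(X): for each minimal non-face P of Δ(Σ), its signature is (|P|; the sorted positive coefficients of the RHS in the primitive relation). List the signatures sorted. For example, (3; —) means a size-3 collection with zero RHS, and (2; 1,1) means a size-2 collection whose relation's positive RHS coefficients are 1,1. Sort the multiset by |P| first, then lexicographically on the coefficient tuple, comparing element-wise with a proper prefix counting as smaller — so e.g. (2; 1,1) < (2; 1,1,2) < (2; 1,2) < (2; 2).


12 collections generate NE(X_Σ); each relation:

  P = {0,6}:  v_{0} + v_{6} = 0  →  sig = (2; —)
  P = {4,5}:  v_{4} + v_{5} = 0  →  sig = (2; —)
  P = {0,7}:  v_{0} + v_{7} = v_{3}  →  sig = (2; 1)
  P = {1,7}:  v_{1} + v_{7} = v_{4}  →  sig = (2; 1)
  P = {3,6}:  v_{3} + v_{6} = v_{7}  →  sig = (2; 1)
  P = {0,4}:  v_{0} + v_{4} = v_{1} + v_{3}  →  sig = (2; 1,1)
  P = {2,6}:  v_{2} + v_{6} = v_{1} + v_{3}  →  sig = (2; 1,1)
  P = {2,7}:  v_{2} + v_{7} = v_{1} + 2·v_{3}  →  sig = (2; 1,2)
  P = {2,5}:  v_{2} + v_{5} = 2·v_{0}  →  sig = (2; 2)
  P = {2,4}:  v_{2} + v_{4} = 2·v_{1} + 2·v_{3}  →  sig = (2; 2,2)
  P = {0,1,3}:  v_{0} + v_{1} + v_{3} = v_{2}  →  sig = (3; 1)
  P = {1,3,5}:  v_{1} + v_{3} + v_{5} = v_{0}  →  sig = (3; 1)

Hence PRS(X_Σ) =
    |P|=2: 10 collections, coeffs (), (), (1), (1), (1), (1,1), (1,1), (1,2), (2), (2,2)
    |P|=3: 2 collections, coeffs (1), (1)


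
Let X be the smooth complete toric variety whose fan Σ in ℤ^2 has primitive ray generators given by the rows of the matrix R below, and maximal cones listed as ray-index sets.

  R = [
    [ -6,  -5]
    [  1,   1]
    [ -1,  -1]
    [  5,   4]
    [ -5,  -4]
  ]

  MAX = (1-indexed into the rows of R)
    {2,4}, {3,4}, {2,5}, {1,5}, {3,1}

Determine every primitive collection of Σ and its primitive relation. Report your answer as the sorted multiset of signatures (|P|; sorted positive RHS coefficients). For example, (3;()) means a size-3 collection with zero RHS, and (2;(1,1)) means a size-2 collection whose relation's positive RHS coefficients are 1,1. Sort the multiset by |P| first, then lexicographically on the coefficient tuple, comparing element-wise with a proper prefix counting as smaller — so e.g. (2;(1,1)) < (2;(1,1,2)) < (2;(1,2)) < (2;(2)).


The 5 primitive collections of Σ (r=5, n=2):

  P = {2,3}:  v_{2} + v_{3} = 0  so sig = (2;())
  P = {4,5}:  v_{4} + v_{5} = 0  so sig = (2;())
  P = {1,2}:  v_{1} + v_{2} = v_{5}  so sig = (2;(1))
  P = {1,4}:  v_{1} + v_{4} = v_{3}  so sig = (2;(1))
  P = {3,5}:  v_{3} + v_{5} = v_{1}  so sig = (2;(1))

Hence PRS(X_Σ) =
    (2;())
    (2;())
    (2;(1))
    (2;(1))
    (2;(1))


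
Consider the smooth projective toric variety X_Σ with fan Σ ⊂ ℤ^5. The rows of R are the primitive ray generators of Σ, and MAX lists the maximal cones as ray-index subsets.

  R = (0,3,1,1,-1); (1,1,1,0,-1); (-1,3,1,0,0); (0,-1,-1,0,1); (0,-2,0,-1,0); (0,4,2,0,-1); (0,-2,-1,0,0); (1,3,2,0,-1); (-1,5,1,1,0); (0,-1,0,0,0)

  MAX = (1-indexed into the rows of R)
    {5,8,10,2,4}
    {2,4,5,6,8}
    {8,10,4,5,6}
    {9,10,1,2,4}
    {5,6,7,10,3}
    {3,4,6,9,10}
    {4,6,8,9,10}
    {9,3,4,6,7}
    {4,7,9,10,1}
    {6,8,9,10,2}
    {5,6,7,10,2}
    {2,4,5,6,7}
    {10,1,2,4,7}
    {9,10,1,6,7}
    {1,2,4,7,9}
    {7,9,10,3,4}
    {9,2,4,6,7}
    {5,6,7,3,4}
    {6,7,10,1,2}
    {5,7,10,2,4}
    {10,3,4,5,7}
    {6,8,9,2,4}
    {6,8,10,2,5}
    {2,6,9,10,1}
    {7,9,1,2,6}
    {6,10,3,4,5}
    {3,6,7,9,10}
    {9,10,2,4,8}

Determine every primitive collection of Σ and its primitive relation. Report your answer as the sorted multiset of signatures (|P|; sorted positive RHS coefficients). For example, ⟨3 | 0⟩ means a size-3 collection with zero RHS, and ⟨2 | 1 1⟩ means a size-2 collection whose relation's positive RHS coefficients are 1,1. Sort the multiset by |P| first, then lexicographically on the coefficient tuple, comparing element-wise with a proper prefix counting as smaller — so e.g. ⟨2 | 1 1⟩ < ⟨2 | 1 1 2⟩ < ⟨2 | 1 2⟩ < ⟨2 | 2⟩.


11 minimal non-faces of Δ(Σ) (on 10 rays):

  P={2,3}:  v_{2} + v_{3} = v_{6}  →  sig = ⟨2 | 1⟩
  P={5,9}:  v_{5} + v_{9} = v_{3}  →  sig = ⟨2 | 1⟩
  P={7,8}:  v_{7} + v_{8} = v_{2}  →  sig = ⟨2 | 1⟩
  P={1,5}:  v_{1} + v_{5} = v_{6} + v_{7} + v_{10}  →  sig = ⟨2 | 1 1 1⟩
  P={1,3}:  v_{1} + v_{3} = v_{6} + v_{7} + v_{9} + v_{10}  →  sig = ⟨2 | 1 1 1 1⟩
  P={1,8}:  v_{1} + v_{8} = 2·v_{2} + v_{9} + v_{10}  →  sig = ⟨2 | 1 1 2⟩
  P={3,8}:  v_{3} + v_{8} = v_{4} + 2·v_{6} + v_{10}  →  sig = ⟨2 | 1 1 2⟩
  P={1,4,6}:  v_{1} + v_{4} + v_{6} = v_{2} + v_{9}  →  sig = ⟨3 | 1 1⟩
  P={4,6,7,10}:  v_{4} + v_{6} + v_{7} + v_{10} = 0  →  sig = ⟨4 | 0⟩
  P={2,4,6,10}:  v_{2} + v_{4} + v_{6} + v_{10} = v_{8}  →  sig = ⟨4 | 1⟩
  P={2,7,9,10}:  v_{2} + v_{7} + v_{9} + v_{10} = v_{1}  →  sig = ⟨4 | 1⟩

so the primitive-relation signature multiset is
    |P|=2: 7 collections, coeffs (1), (1), (1), (1,1,1), (1,1,1,1), (1,1,2), (1,1,2)
    |P|=3: 1 collection, coeffs (1,1)
    |P|=4: 3 collections, coeffs (), (1), (1)


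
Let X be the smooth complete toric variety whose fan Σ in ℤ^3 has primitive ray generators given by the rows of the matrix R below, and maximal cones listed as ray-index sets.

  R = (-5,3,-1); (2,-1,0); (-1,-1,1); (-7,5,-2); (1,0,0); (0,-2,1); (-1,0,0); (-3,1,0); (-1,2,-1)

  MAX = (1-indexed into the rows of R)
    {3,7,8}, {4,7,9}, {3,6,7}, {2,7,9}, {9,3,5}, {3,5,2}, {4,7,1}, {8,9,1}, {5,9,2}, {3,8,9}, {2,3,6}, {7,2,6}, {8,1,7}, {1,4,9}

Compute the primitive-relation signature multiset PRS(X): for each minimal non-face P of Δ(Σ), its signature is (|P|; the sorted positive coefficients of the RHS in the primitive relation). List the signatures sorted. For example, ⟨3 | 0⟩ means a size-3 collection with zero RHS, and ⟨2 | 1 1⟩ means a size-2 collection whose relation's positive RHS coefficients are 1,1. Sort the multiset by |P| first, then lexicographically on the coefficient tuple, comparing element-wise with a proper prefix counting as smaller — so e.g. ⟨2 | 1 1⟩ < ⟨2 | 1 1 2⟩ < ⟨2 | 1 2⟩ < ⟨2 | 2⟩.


The 20 primitive collections of Σ (r=9, n=3):

  • {5,7}:  v_{5} + v_{7} = 0  so sig = ⟨2 | 0⟩
  • {2,8}:  v_{2} + v_{8} = v_{7}  so sig = ⟨2 | 1⟩
  • {6,9}:  v_{6} + v_{9} = v_{7}  so sig = ⟨2 | 1⟩
  • {1,5}:  v_{1} + v_{5} = v_{8} + v_{9}  so sig = ⟨2 | 1 1⟩
  • {3,4}:  v_{3} + v_{4} = v_{1} + v_{8}  so sig = ⟨2 | 1 1⟩
  • {4,5}:  v_{4} + v_{5} = v_{1} + v_{9}  so sig = ⟨2 | 1 1⟩
  • {5,6}:  v_{5} + v_{6} = v_{2} + v_{3}  so sig = ⟨2 | 1 1⟩
  • {5,8}:  v_{5} + v_{8} = v_{3} + v_{9}  so sig = ⟨2 | 1 1⟩
  • {1,2}:  v_{1} + v_{2} = 2·v_{7} + v_{9}  so sig = ⟨2 | 1 2⟩
  • {1,6}:  v_{1} + v_{6} = 2·v_{7} + v_{8}  so sig = ⟨2 | 1 2⟩
  • {4,6}:  v_{4} + v_{6} = v_{1} + 2·v_{7}  so sig = ⟨2 | 1 2⟩
  • {6,8}:  v_{6} + v_{8} = v_{3} + 2·v_{7}  so sig = ⟨2 | 1 2⟩
  • {1,3}:  v_{1} + v_{3} = 2·v_{8}  so sig = ⟨2 | 2⟩
  • {4,8}:  v_{4} + v_{8} = 2·v_{1}  so sig = ⟨2 | 2⟩
  • {2,4}:  v_{2} + v_{4} = 3·v_{7} + 2·v_{9}  so sig = ⟨2 | 2 3⟩
  • {2,3,9}:  v_{2} + v_{3} + v_{9} = 0  so sig = ⟨3 | 0⟩
  • {1,7,9}:  v_{1} + v_{7} + v_{9} = v_{4}  so sig = ⟨3 | 1⟩
  • {2,3,7}:  v_{2} + v_{3} + v_{7} = v_{6}  so sig = ⟨3 | 1⟩
  • {3,7,9}:  v_{3} + v_{7} + v_{9} = v_{8}  so sig = ⟨3 | 1⟩
  • {7,8,9}:  v_{7} + v_{8} + v_{9} = v_{1}  so sig = ⟨3 | 1⟩

Signatures (|P|; sorted positive RHS coefficients), sorted:
{ ⟨2 | 0⟩,  ⟨2 | 1⟩ ×2,  ⟨2 | 1 1⟩ ×5,  ⟨2 | 1 2⟩ ×4,  ⟨2 | 2⟩ ×2,  ⟨2 | 2 3⟩,  ⟨3 | 0⟩,  ⟨3 | 1⟩ ×4 }


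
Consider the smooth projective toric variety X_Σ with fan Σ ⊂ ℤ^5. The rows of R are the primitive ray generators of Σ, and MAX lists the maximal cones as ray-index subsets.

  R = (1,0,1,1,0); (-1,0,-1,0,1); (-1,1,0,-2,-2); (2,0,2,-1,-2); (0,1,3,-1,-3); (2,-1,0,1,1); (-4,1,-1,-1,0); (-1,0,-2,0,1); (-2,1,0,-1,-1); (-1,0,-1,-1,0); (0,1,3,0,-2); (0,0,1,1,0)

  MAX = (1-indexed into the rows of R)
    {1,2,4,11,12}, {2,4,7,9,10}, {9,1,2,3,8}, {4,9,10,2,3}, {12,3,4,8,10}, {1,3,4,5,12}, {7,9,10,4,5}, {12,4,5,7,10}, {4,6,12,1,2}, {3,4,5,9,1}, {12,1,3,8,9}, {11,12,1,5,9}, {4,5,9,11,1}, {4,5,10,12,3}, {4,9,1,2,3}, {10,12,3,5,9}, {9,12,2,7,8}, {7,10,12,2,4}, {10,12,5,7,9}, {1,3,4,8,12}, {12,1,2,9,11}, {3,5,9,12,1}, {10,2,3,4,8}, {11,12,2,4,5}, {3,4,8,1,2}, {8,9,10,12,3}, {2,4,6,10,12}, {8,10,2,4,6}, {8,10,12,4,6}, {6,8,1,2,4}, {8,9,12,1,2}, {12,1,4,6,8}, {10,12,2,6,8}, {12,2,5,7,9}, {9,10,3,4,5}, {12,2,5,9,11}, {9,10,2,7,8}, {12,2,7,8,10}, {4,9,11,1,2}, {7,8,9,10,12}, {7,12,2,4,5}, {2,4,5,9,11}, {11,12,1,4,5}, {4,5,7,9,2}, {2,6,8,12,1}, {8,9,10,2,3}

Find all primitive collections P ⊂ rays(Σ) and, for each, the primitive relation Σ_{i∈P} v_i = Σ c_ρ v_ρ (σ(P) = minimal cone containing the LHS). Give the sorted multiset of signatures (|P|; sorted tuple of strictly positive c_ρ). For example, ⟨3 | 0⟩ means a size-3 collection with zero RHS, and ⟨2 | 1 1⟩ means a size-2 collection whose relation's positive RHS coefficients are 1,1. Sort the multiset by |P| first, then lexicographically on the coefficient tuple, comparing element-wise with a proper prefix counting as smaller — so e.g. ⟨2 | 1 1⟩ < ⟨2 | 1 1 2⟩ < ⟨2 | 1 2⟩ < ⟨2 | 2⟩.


22 collections generate NE(X_Σ); each relation:

  P={1,10}:  v_{1} + v_{10} = 0 ; sig = ⟨2 | 0⟩
  P={6,9}:  v_{6} + v_{9} = 0 ; sig = ⟨2 | 0⟩
  P={3,6}:  v_{3} + v_{6} = v_{4} + v_{8} ; sig = ⟨2 | 1 1⟩
  P={5,6}:  v_{5} + v_{6} = v_{4} + v_{12} ; sig = ⟨2 | 1 1⟩
  P={5,8}:  v_{5} + v_{8} = v_{3} + v_{12} ; sig = ⟨2 | 1 1⟩
  P={8,11}:  v_{8} + v_{11} = v_{1} + v_{9} ; sig = ⟨2 | 1 1⟩
  P={10,11}:  v_{10} + v_{11} = v_{2} + v_{5} ; sig = ⟨2 | 1 1⟩
  P={1,7}:  v_{1} + v_{7} = v_{2} + v_{9} + v_{12} ; sig = ⟨2 | 1 1 1⟩
  P={6,7}:  v_{6} + v_{7} = v_{2} + v_{10} + v_{12} ; sig = ⟨2 | 1 1 1⟩
  P={6,11}:  v_{6} + v_{11} = v_{1} + v_{2} + v_{4} + v_{12} ; sig = ⟨2 | 1 1 1 1⟩
  P={7,11}:  v_{7} + v_{11} = 2·v_{2} + v_{5} + v_{9} + v_{12} ; sig = ⟨2 | 1 1 1 2⟩
  P={3,11}:  v_{3} + v_{11} = v_{1} + v_{4} + 2·v_{9} ; sig = ⟨2 | 1 1 2⟩
  P={3,7}:  v_{3} + v_{7} = 2·v_{9} + v_{10} ; sig = ⟨2 | 1 2⟩
  P={1,2,5}:  v_{1} + v_{2} + v_{5} = v_{11} ; sig = ⟨3 | 1⟩
  P={2,3,12}:  v_{2} + v_{3} + v_{12} = v_{9} ; sig = ⟨3 | 1⟩
  P={4,8,9}:  v_{4} + v_{8} + v_{9} = v_{3} ; sig = ⟨3 | 1⟩
  P={4,9,12}:  v_{4} + v_{9} + v_{12} = v_{5} ; sig = ⟨3 | 1⟩
  P={2,5,10}:  v_{2} + v_{5} + v_{10} = v_{4} + v_{7} ; sig = ⟨3 | 1 1⟩
  P={4,7,8}:  v_{4} + v_{7} + v_{8} = v_{9} + v_{10} ; sig = ⟨3 | 1 1⟩
  P={2,3,5}:  v_{2} + v_{3} + v_{5} = v_{4} + 2·v_{9} ; sig = ⟨3 | 1 2⟩
  P={2,4,8,12}:  v_{2} + v_{4} + v_{8} + v_{12} = 0 ; sig = ⟨4 | 0⟩
  P={2,9,10,12}:  v_{2} + v_{9} + v_{10} + v_{12} = v_{7} ; sig = ⟨4 | 1⟩

Signatures (|P|; sorted positive RHS coefficients), sorted:
{ ⟨2 | 0⟩ ×2,  ⟨2 | 1 1⟩ ×5,  ⟨2 | 1 1 1⟩ ×2,  ⟨2 | 1 1 1 1⟩,  ⟨2 | 1 1 1 2⟩,  ⟨2 | 1 1 2⟩,  ⟨2 | 1 2⟩,  ⟨3 | 1⟩ ×4,  ⟨3 | 1 1⟩ ×2,  ⟨3 | 1 2⟩,  ⟨4 | 0⟩,  ⟨4 | 1⟩ }


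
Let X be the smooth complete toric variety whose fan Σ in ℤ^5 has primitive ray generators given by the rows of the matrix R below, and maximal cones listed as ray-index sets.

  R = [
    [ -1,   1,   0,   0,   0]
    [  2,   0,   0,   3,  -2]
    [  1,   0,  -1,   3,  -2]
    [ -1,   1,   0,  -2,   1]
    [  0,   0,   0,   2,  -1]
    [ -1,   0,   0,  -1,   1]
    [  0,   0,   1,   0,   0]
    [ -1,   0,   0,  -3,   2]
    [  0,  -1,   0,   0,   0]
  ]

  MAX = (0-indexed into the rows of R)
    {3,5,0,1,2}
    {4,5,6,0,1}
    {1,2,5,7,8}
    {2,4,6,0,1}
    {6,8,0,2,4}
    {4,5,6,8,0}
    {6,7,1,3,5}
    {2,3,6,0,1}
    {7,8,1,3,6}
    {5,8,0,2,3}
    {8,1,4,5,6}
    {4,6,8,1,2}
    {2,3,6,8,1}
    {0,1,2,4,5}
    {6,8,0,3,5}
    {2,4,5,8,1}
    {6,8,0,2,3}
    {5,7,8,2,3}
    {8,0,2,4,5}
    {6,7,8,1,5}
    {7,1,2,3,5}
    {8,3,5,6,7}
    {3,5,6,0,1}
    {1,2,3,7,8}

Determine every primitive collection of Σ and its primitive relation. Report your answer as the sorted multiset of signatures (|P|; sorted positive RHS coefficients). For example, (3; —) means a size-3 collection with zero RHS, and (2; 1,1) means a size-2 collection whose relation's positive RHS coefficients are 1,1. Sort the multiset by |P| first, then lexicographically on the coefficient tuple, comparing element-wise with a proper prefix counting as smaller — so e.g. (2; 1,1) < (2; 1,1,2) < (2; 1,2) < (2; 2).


7 minimal non-faces of Δ(Σ) (on 9 rays):

  • {3,4}:  v_{3} + v_{4} = v_{0}  →  sig = (2; 1)
  • {4,7}:  v_{4} + v_{7} = v_{5}  →  sig = (2; 1)
  • {0,7}:  v_{0} + v_{7} = v_{3} + v_{5}  →  sig = (2; 1,1)
  • {2,6,7}:  v_{2} + v_{6} + v_{7} = 0  →  sig = (3; —)
  • {2,5,6}:  v_{2} + v_{5} + v_{6} = v_{4}  →  sig = (3; 1)
  • {0,1,8}:  v_{0} + v_{1} + v_{8} = v_{2} + v_{6}  →  sig = (3; 1,1)
  • {1,3,5,8}:  v_{1} + v_{3} + v_{5} + v_{8} = 0  →  sig = (4; —)

so the primitive-relation signature multiset is
    |P|=2: 3 collections, coeffs (1), (1), (1,1)
    |P|=3: 3 collections, coeffs (), (1), (1,1)
    |P|=4: 1 collection, coeffs ()


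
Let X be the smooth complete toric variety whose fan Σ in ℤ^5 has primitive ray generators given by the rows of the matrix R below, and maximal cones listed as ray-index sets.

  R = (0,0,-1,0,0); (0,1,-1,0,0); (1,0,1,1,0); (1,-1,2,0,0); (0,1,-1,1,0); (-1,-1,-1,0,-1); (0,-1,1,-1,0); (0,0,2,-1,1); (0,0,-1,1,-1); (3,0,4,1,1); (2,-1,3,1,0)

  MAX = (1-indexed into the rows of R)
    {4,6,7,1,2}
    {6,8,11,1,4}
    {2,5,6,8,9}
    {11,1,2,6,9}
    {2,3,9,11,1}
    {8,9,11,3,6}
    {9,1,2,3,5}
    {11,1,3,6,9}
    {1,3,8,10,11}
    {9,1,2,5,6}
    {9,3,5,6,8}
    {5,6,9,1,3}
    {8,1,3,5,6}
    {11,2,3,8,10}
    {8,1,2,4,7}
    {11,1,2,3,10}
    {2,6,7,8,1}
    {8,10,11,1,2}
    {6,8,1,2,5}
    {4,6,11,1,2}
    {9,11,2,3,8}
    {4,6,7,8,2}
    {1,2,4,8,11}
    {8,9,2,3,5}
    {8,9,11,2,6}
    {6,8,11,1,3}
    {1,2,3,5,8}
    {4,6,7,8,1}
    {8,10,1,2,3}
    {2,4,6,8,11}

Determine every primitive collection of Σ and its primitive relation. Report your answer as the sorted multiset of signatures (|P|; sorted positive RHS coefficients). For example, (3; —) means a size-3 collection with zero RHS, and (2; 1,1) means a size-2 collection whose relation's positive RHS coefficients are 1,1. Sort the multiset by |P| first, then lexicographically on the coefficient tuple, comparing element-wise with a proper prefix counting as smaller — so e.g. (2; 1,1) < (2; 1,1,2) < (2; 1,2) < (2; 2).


The 18 primitive collections of Σ (r=11, n=5):

  P={5,7}:  v_{5} + v_{7} = 0 ; sig = (2; —)
  P={3,4}:  v_{3} + v_{4} = v_{11} ; sig = (2; 1)
  P={3,7}:  v_{3} + v_{7} = v_{4} ; sig = (2; 1)
  P={4,5}:  v_{4} + v_{5} = v_{3} ; sig = (2; 1)
  P={6,10}:  v_{6} + v_{10} = v_{11} ; sig = (2; 1)
  P={4,9}:  v_{4} + v_{9} = v_{2} + v_{6} + v_{11} ; sig = (2; 1,1,1)
  P={7,9}:  v_{7} + v_{9} = v_{2} + v_{4} + v_{6} ; sig = (2; 1,1,1)
  P={9,10}:  v_{9} + v_{10} = v_{2} + v_{3} + v_{11} ; sig = (2; 1,1,1)
  P={7,10}:  v_{7} + v_{10} = v_{1} + v_{2} + v_{4} + v_{8} + v_{11} ; sig = (2; 1,1,1,1,1)
  P={4,10}:  v_{4} + v_{10} = v_{1} + v_{2} + v_{8} + 2·v_{11} ; sig = (2; 1,1,1,2)
  P={5,10}:  v_{5} + v_{10} = v_{1} + v_{2} + 3·v_{3} + v_{8} ; sig = (2; 1,1,1,3)
  P={5,11}:  v_{5} + v_{11} = 2·v_{3} ; sig = (2; 2)
  P={7,11}:  v_{7} + v_{11} = 2·v_{4} ; sig = (2; 2)
  P={1,8,9}:  v_{1} + v_{8} + v_{9} = 0 ; sig = (3; —)
  P={2,3,6}:  v_{2} + v_{3} + v_{6} = v_{9} ; sig = (3; 1)
  P={1,2,3,8,11}:  v_{1} + v_{2} + v_{3} + v_{8} + v_{11} = v_{10} ; sig = (5; 1)
  P={1,2,4,6,8}:  v_{1} + v_{2} + v_{4} + v_{6} + v_{8} = v_{7} ; sig = (5; 1)
  P={1,2,6,8,11}:  v_{1} + v_{2} + v_{6} + v_{8} + v_{11} = v_{4} ; sig = (5; 1)

Hence PRS(X_Σ) =
    |P|=2: 13 collections, coeffs (), (1), (1), (1), (1), (1,1,1), (1,1,1), (1,1,1), (1,1,1,1,1), (1,1,1,2), (1,1,1,3), (2), (2)
    |P|=3: 2 collections, coeffs (), (1)
    |P|=5: 3 collections, coeffs (1), (1), (1)
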